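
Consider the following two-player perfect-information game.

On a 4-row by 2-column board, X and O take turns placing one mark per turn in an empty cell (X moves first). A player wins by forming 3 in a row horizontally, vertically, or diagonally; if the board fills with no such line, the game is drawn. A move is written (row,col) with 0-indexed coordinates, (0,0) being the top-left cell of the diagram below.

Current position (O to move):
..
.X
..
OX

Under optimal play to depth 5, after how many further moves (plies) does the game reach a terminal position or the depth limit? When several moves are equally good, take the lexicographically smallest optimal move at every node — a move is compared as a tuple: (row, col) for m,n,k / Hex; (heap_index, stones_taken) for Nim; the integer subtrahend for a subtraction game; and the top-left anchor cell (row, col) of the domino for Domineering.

p1 O@[../.X/../OX]: (0,0)[O./.X/../OX]-1 (0,1)[.O/.X/../OX]-1 (1,0)[../OX/../OX]-1 (2,0)[../.X/O./OX]-1 (2,1)[../.X/.O/OX]+0*
p2 X@[../.X/.O/OX]: (0,0)[X./.X/.O/OX]+0* (0,1)[.X/.X/.O/OX]+0 (1,0)[../XX/.O/OX]+0 (2,0)[../.X/XO/OX]+0
p3 O@[X./.X/.O/OX]: (0,1)[XO/.X/.O/OX]+0* (1,0)[X./OX/.O/OX]+0 (2,0)[X./.X/OO/OX]+0
p4 X@[XO/.X/.O/OX]: (1,0)[XO/XX/.O/OX]+0* (2,0)[XO/.X/XO/OX]+0
p5 O@[XO/XX/.O/OX]: (2,0)[XO/XX/OO/OX]+0*
p6 X@[XO/XX/OO/OX] terminal +0; root [../.X/../OX] d5

PV length from [../.X/../OX]: 5 plies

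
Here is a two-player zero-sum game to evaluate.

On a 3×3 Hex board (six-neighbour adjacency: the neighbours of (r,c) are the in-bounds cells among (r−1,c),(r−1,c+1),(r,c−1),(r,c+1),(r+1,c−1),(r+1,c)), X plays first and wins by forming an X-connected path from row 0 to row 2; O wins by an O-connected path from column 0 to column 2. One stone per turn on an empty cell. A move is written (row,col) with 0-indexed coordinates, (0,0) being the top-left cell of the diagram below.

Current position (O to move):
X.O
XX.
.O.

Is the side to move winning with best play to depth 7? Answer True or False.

ply 1, O at X.O/XX./.O. | (0,1)=-1→XOO/XX./.O.; (1,2)=-1→X.O/XXO/.O.; (2,0)=+1→X.O/XX./OO.*; (2,2)=-1→X.O/XX./.OO
ply 2, X at X.O/XX./OO. | (0,1)=-1→XXO/XX./OO.*; (1,2)=-1→X.O/XXX/OO.; (2,2)=-1→X.O/XX./OOX
ply 3, O at XXO/XX./OO. | (1,2)=+1→XXO/XXO/OO.*; (2,2)=+1→XXO/XX./OOO
ply 4: XXO/XXO/OO. is terminal -1 (X); from X.O/XX./.O. depth 7

O winning at [X.O/XX./.O.]: True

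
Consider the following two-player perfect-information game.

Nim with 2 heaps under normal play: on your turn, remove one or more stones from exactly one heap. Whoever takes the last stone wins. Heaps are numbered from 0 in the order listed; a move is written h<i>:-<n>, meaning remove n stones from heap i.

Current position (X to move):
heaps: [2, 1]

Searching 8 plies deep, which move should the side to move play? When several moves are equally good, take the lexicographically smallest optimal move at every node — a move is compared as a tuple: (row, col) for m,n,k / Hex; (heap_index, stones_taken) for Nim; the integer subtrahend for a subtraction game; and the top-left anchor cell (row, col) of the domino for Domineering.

X's best at [(2,1)]: h0:-1

p1 X@[(2,1)]: h0:-1[(1,1)]+1* h0:-2[(0,1)]-1 h1:-1[(2,0)]-1
p2 O@[(1,1)]: h0:-1[(0,1)]-1* h1:-1[(1,0)]-1
p3 X@[(0,1)]: h1:-1[(0,0)]+1*
p4 O@[(0,0)] terminal -1; root [(2,1)] d8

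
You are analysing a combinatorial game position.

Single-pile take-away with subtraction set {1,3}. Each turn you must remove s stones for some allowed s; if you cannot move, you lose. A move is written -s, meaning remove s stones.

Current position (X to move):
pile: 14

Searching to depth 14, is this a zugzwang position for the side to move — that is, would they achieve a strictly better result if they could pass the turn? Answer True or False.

p1 X@[14]: -1[13]-1* -3[11]-1
p2 O@[13]: -1[12]+1* -3[10]+1
p3 X@[12]: -1[11]-1* -3[9]-1
p4 O@[11]: -1[10]+1* -3[8]+1
p5 X@[10]: -1[9]-1* -3[7]-1
p6 O@[9]: -1[8]+1* -3[6]+1
p7 X@[8]: -1[7]-1* -3[5]-1
p8 O@[7]: -1[6]+1* -3[4]+1
p9 X@[6]: -1[5]-1* -3[3]-1
p10 O@[5]: -1[4]+1* -3[2]+1
p11 X@[4]: -1[3]-1* -3[1]-1
p12 O@[3]: -1[2]+1* -3[0]+1
p13 X@[2]: -1[1]-1*
p14 O@[1]: -1[0]+1*
p15 X@[0] terminal -1; root [14] d14
suppose X passes — search the same position with O to move:
pass> p1 O@[14]: -1[13]-1* -3[11]-1
pass> p2 X@[13]: -1[12]+1* -3[10]+1
pass> p3 O@[12]: -1[11]-1* -3[9]-1
pass> p4 X@[11]: -1[10]+1* -3[8]+1
pass> p5 O@[10]: -1[9]-1* -3[7]-1
pass> p6 X@[9]: -1[8]+1* -3[6]+1
pass> p7 O@[8]: -1[7]-1* -3[5]-1
pass> p8 X@[7]: -1[6]+1* -3[4]+1
pass> p9 O@[6]: -1[5]-1* -3[3]-1
pass> p10 X@[5]: -1[4]+1* -3[2]+1
pass> p11 O@[4]: -1[3]-1* -3[1]-1
pass> p12 X@[3]: -1[2]+1* -3[0]+1
pass> p13 O@[2]: -1[1]-1*
pass> p14 X@[1]: -1[0]+1*
pass> p15 O@[0] terminal -1; root [14] d14
for X: play -1, pass +1

zugzwang(14, X) = True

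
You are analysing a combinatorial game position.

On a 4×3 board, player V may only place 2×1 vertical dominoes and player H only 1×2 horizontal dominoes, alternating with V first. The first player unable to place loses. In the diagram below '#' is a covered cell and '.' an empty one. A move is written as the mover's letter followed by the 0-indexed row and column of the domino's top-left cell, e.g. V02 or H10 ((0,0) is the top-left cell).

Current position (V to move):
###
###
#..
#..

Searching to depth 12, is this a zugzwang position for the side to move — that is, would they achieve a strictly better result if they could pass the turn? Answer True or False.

p1 V@[###/###/#../#..]: V21[###/###/##./##.]+1* V22[###/###/#.#/#.#]+1
p2 H@[###/###/##./##.] terminal -1; root [###/###/#../#..] d12
suppose V passes — search the same position with H to move:
pass> p1 H@[###/###/#../#..]: H21[###/###/###/#..]+1* H31[###/###/#../###]+1
pass> p2 V@[###/###/###/#..] terminal -1; root [###/###/#../#..] d12
for V: play +1, pass -1

zugzwang(###/###/#../#.., V) = False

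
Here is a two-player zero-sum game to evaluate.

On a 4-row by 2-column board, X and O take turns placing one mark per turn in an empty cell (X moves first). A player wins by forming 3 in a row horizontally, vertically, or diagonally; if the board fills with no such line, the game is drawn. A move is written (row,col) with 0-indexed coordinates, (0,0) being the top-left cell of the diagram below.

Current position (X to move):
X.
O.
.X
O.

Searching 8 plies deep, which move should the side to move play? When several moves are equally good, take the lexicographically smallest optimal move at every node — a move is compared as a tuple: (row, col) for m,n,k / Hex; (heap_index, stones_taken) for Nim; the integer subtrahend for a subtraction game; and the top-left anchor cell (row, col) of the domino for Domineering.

ply 1, X at X./O./.X/O. | (0,1)=-1→XX/O./.X/O.; (1,1)=-1→X./OX/.X/O.; (2,0)=+0→X./O./XX/O.*; (3,1)=-1→X./O./.X/OX
ply 2, O at X./O./XX/O. | (0,1)=+0→XO/O./XX/O.*; (1,1)=+0→X./OO/XX/O.; (3,1)=+0→X./O./XX/OO
ply 3, X at XO/O./XX/O. | (1,1)=+0→XO/OX/XX/O.*; (3,1)=+0→XO/O./XX/OX
ply 4, O at XO/OX/XX/O. | (3,1)=+0→XO/OX/XX/OO*
ply 5: XO/OX/XX/OO is terminal +0 (X); from X./O./.X/O. depth 8

X's best at [X./O./.X/O.]: (2,0)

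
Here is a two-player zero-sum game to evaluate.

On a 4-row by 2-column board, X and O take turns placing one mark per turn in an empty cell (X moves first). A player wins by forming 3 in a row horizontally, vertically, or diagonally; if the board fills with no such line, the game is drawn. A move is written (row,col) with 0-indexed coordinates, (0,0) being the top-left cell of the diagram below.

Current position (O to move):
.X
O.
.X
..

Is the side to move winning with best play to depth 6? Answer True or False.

[.X/O./.X/..] O move#1: (0,0):-1/OX/O./.X/.., (1,1):+0/.X/OO/.X/..*, (2,0):-1/.X/O./OX/.., (3,0):-1/.X/O./.X/O., (3,1):-1/.X/O./.X/.O
[.X/OO/.X/..] X move#2: (0,0):+0/XX/OO/.X/..*, (2,0):+0/.X/OO/XX/.., (3,0):+0/.X/OO/.X/X., (3,1):-1/.X/OO/.X/.X
[XX/OO/.X/..] O move#3: (2,0):+0/XX/OO/OX/..*, (3,0):+0/XX/OO/.X/O., (3,1):+0/XX/OO/.X/.O
[XX/OO/OX/..] X move#4: (3,0):+0/XX/OO/OX/X.*, (3,1):-1/XX/OO/OX/.X
[XX/OO/OX/X.] O move#5: (3,1):+0/XX/OO/OX/XO*
[XX/OO/OX/XO] end (terminal +0, X#6); searched .X/O./.X/.. to 6

O winning at [.X/O./.X/..]: False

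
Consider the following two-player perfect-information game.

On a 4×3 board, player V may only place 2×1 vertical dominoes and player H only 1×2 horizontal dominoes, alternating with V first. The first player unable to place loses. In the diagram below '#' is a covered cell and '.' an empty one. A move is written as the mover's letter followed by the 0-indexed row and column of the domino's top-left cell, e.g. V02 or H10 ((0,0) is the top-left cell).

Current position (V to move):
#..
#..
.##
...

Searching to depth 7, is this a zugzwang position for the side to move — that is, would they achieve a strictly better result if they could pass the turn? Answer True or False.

ply 1, V at #../#../.##/... | V01=+1→##./##./.##/...*; V02=+1→#.#/#.#/.##/...; V20=-1→#../#../###/#..
ply 2, H at ##./##./.##/... | H30=-1→##./##./.##/##.*; H31=-1→##./##./.##/.##
ply 3, V at ##./##./.##/##. | V02=+1→###/###/.##/##.*
ply 4: ###/###/.##/##. is terminal -1 (H); from #../#../.##/... depth 7
pass branch (H moves first from the same position):
  | ply 1, H at #../#../.##/... | H01=+1→###/#../.##/...*; H11=+1→#../###/.##/...; H30=-1→#../#../.##/##.; H31=-1→#../#../.##/.##
  | ply 2, V at ###/#../.##/... | V20=-1→###/#../###/#..*
  | ply 3, H at ###/#../###/#.. | H11=+1→###/###/###/#..*; H31=+1→###/#../###/###
  | ply 4: ###/###/###/#.. is terminal -1 (V); from #../#../.##/... depth 7
V moving scores +1; V passing scores -1

zugzwang(#../#../.##/..., V) = False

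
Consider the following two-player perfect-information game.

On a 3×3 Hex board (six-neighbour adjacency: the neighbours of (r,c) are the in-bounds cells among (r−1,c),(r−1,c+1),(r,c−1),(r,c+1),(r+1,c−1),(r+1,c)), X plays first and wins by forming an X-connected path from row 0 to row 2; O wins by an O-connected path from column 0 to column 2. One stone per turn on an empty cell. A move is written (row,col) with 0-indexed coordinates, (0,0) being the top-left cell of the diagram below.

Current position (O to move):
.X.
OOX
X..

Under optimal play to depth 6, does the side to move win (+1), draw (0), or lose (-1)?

p1 O@[.X./OOX/X..]: (0,0)[OX./OOX/X..]-1 (0,2)[.XO/OOX/X..]+1* (2,1)[.X./OOX/XO.]+1 (2,2)[.X./OOX/X.O]+1
p2 X@[.XO/OOX/X..] terminal -1; root [.X./OOX/X..] d6

value(.X./OOX/X.., O) = +1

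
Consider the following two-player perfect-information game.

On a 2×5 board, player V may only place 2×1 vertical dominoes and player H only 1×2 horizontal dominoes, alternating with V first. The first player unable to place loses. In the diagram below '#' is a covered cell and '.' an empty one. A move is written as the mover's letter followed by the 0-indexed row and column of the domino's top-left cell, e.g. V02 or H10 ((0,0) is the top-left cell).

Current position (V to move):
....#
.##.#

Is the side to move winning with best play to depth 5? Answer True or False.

V winning at [....#/.##.#]: False

p1 V@[....#/.##.#]: V00[#...#/###.#]-1* V03[...##/.####]-1
p2 H@[#...#/###.#]: H01[###.#/###.#]-1 H02[#.###/###.#]+1*
p3 V@[#.###/###.#] terminal -1; root [....#/.##.#] d5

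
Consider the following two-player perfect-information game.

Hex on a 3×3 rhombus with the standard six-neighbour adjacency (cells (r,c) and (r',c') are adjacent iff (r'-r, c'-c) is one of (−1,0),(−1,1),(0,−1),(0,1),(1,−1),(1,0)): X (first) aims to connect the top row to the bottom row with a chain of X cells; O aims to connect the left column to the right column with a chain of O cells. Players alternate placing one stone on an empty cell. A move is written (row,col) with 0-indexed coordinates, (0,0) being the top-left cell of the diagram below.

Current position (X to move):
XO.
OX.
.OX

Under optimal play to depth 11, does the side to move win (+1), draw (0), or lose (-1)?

[XO./OX./.OX] X move#1: (0,2):+1/XOX/OX./.OX*, (1,2):-1/XO./OXX/.OX, (2,0):-1/XO./OX./XOX
[XOX/OX./.OX] O move#2: (1,2):-1/XOX/OXO/.OX*, (2,0):-1/XOX/OX./OOX
[XOX/OXO/.OX] X move#3: (2,0):+1/XOX/OXO/XOX*
[XOX/OXO/XOX] end (terminal -1, O#4); searched XO./OX./.OX to 11

value(XO./OX./.OX, X) = +1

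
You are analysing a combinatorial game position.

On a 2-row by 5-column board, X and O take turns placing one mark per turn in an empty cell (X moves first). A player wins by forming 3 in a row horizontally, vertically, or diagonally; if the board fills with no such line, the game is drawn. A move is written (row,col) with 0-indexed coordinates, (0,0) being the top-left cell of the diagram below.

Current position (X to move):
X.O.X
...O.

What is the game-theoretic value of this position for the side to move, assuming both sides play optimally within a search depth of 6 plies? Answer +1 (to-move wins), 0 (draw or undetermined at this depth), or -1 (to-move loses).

p1 X@[X.O.X/...O.]: (0,1)[XXO.X/...O.]-1 (0,3)[X.OXX/...O.]-1 (1,0)[X.O.X/X..O.]-1 (1,1)[X.O.X/.X.O.]+0* (1,2)[X.O.X/..XO.]+0 (1,4)[X.O.X/...OX]+0
p2 O@[X.O.X/.X.O.]: (0,1)[XOO.X/.X.O.]+0* (0,3)[X.OOX/.X.O.]+0 (1,0)[X.O.X/OX.O.]+0 (1,2)[X.O.X/.XOO.]+0 (1,4)[X.O.X/.X.OO]+0
p3 X@[XOO.X/.X.O.]: (0,3)[XOOXX/.X.O.]+0* (1,0)[XOO.X/XX.O.]-1 (1,2)[XOO.X/.XXO.]-1 (1,4)[XOO.X/.X.OX]-1
p4 O@[XOOXX/.X.O.]: (1,0)[XOOXX/OX.O.]+0* (1,2)[XOOXX/.XOO.]+0 (1,4)[XOOXX/.X.OO]+0
p5 X@[XOOXX/OX.O.]: (1,2)[XOOXX/OXXO.]+0* (1,4)[XOOXX/OX.OX]+0
p6 O@[XOOXX/OXXO.]: (1,4)[XOOXX/OXXOO]+0*
p7 X@[XOOXX/OXXOO] terminal +0; root [X.O.X/...O.] d6

value(X.O.X/...O., X) = 0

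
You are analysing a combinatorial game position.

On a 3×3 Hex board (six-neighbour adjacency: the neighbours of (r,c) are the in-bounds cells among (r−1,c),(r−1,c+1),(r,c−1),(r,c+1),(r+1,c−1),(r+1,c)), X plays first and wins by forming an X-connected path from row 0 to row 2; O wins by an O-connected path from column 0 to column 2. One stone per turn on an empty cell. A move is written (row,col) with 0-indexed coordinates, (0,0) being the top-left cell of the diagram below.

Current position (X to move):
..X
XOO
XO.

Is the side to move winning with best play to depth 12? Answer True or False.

[..X/XOO/XO.] X move#1: (0,0):+1/X.X/XOO/XO.*, (0,1):+1/.XX/XOO/XO., (2,2):+1/..X/XOO/XOX
[X.X/XOO/XO.] end (terminal -1, O#2); searched ..X/XOO/XO. to 12

X winning at [..X/XOO/XO.]: True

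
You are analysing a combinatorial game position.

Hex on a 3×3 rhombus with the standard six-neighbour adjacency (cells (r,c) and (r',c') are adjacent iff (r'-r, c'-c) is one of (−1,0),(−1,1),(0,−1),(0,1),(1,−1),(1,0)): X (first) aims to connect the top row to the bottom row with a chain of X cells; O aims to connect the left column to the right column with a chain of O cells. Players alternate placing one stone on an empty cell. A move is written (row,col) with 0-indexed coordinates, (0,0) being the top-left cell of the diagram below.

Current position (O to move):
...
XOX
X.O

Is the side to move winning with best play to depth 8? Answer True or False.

O winning at [.../XOX/X.O]: False

[.../XOX/X.O] O move#1: (0,0):-1/O../XOX/X.O*, (0,1):-1/.O./XOX/X.O, (0,2):-1/..O/XOX/X.O, (2,1):-1/.../XOX/XOO
[O../XOX/X.O] X move#2: (0,1):+1/OX./XOX/X.O*, (0,2):+1/O.X/XOX/X.O, (2,1):+1/O../XOX/XXO
[OX./XOX/X.O] end (terminal -1, O#3); searched .../XOX/X.O to 8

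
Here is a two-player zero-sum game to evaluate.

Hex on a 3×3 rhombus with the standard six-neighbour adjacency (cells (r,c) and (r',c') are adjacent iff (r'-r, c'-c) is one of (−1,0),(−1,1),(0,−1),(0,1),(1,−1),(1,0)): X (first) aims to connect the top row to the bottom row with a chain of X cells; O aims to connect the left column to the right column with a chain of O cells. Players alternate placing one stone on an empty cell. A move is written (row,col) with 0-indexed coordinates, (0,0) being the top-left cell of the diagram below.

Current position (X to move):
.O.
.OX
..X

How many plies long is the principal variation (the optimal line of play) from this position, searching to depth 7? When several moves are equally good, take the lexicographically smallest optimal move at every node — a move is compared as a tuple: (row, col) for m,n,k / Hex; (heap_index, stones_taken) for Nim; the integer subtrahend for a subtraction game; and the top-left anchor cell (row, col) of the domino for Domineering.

PV length from [.O./.OX/..X]: 1 ply

p1 X@[.O./.OX/..X]: (0,0)[XO./.OX/..X]-1 (0,2)[.OX/.OX/..X]+1* (1,0)[.O./XOX/..X]-1 (2,0)[.O./.OX/X.X]-1 (2,1)[.O./.OX/.XX]-1
p2 O@[.OX/.OX/..X] terminal -1; root [.O./.OX/..X] d7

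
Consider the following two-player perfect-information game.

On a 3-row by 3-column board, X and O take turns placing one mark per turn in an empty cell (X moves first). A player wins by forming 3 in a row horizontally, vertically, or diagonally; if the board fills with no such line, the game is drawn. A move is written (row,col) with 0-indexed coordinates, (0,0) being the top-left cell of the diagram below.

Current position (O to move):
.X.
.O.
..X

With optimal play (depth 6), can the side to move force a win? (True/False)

ply 1, O at .X./.O./..X | (0,0)=+0→OX./.O./..X*; (0,2)=+0→.XO/.O./..X; (1,0)=+0→.X./OO./..X; (1,2)=+0→.X./.OO/..X; (2,0)=-1→.X./.O./O.X; (2,1)=-1→.X./.O./.OX
ply 2, X at OX./.O./..X | (0,2)=+0→OXX/.O./..X*; (1,0)=+0→OX./XO./..X; (1,2)=+0→OX./.OX/..X; (2,0)=+0→OX./.O./X.X; (2,1)=-1→OX./.O./.XX
ply 3, O at OXX/.O./..X | (1,0)=-1→OXX/OO./..X; (1,2)=+0→OXX/.OO/..X*; (2,0)=-1→OXX/.O./O.X; (2,1)=-1→OXX/.O./.OX
ply 4, X at OXX/.OO/..X | (1,0)=+0→OXX/XOO/..X*; (2,0)=-1→OXX/.OO/X.X; (2,1)=-1→OXX/.OO/.XX
ply 5, O at OXX/XOO/..X | (2,0)=+0→OXX/XOO/O.X*; (2,1)=+0→OXX/XOO/.OX
ply 6, X at OXX/XOO/O.X | (2,1)=+0→OXX/XOO/OXX*
ply 7: OXX/XOO/OXX is terminal +0 (O); from .X./.O./..X depth 6

O winning at [.X./.O./..X]: False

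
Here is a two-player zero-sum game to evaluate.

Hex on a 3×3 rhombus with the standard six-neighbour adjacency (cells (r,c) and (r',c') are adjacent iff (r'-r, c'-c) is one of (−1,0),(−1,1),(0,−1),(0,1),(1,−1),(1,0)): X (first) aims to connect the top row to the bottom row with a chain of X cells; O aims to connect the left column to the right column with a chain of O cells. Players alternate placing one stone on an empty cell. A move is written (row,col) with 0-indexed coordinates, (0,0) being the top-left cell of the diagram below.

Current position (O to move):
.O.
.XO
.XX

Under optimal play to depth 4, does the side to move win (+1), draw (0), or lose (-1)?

value(.O./.XO/.XX, O) = +1

[.O./.XO/.XX] O move#1: (0,0):-1/OO./.XO/.XX, (0,2):+1/.OO/.XO/.XX*, (1,0):-1/.O./OXO/.XX, (2,0):-1/.O./.XO/OXX
[.OO/.XO/.XX] X move#2: (0,0):-1/XOO/.XO/.XX*, (1,0):-1/.OO/XXO/.XX, (2,0):-1/.OO/.XO/XXX
[XOO/.XO/.XX] O move#3: (1,0):+1/XOO/OXO/.XX*, (2,0):-1/XOO/.XO/OXX
[XOO/OXO/.XX] end (terminal -1, X#4); searched .O./.XO/.XX to 4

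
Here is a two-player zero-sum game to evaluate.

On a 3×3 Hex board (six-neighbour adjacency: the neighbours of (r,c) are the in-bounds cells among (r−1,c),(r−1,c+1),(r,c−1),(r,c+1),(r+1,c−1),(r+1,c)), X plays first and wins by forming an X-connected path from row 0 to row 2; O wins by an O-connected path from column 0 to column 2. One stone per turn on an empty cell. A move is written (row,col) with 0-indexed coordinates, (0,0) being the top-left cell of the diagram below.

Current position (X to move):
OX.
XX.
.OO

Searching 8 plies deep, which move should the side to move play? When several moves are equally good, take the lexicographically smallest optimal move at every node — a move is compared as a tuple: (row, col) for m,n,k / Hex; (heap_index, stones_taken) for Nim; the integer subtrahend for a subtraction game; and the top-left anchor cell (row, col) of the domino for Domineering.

[OX./XX./.OO] X move#1: (0,2):-1/OXX/XX./.OO, (1,2):-1/OX./XXX/.OO, (2,0):+1/OX./XX./XOO*
[OX./XX./XOO] end (terminal -1, O#2); searched OX./XX./.OO to 8

X's best at [OX./XX./.OO]: (2,0)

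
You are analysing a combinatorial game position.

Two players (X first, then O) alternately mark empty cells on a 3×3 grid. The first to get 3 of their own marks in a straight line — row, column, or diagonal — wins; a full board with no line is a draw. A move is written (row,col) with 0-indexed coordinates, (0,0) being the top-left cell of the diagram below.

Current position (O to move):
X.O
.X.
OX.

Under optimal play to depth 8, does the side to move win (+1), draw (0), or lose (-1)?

value(X.O/.X./OX., O) = -1

ply 1, O at X.O/.X./OX. | (0,1)=-1→XOO/.X./OX.*; (1,0)=-1→X.O/OX./OX.; (1,2)=-1→X.O/.XO/OX.; (2,2)=-1→X.O/.X./OXO
ply 2, X at XOO/.X./OX. | (1,0)=+1→XOO/XX./OX.*; (1,2)=+1→XOO/.XX/OX.; (2,2)=+1→XOO/.X./OXX
ply 3, O at XOO/XX./OX. | (1,2)=-1→XOO/XXO/OX.*; (2,2)=-1→XOO/XX./OXO
ply 4, X at XOO/XXO/OX. | (2,2)=+1→XOO/XXO/OXX*
ply 5: XOO/XXO/OXX is terminal -1 (O); from X.O/.X./OX. depth 8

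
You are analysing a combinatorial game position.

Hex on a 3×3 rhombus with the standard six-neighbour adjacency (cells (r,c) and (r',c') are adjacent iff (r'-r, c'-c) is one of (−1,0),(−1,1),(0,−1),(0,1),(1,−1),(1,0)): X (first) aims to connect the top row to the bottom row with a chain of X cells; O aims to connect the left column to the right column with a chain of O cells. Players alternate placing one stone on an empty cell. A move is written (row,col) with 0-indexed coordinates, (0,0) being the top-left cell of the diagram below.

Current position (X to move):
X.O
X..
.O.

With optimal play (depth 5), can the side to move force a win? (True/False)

[X.O/X../.O.] X move#1: (0,1):-1/XXO/X../.O., (1,1):-1/X.O/XX./.O., (1,2):-1/X.O/X.X/.O., (2,0):+1/X.O/X../XO.*, (2,2):-1/X.O/X../.OX
[X.O/X../XO.] end (terminal -1, O#2); searched X.O/X../.O. to 5

X winning at [X.O/X../.O.]: True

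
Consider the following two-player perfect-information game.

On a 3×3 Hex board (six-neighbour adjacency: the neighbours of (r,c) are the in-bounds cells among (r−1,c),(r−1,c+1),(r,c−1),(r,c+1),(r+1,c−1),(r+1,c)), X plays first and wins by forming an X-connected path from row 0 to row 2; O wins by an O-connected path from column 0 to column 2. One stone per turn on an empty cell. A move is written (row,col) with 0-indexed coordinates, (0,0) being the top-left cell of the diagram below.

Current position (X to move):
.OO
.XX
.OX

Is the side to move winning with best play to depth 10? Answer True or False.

X winning at [.OO/.XX/.OX]: False

p1 X@[.OO/.XX/.OX]: (0,0)[XOO/.XX/.OX]-1* (1,0)[.OO/XXX/.OX]-1 (2,0)[.OO/.XX/XOX]-1
p2 O@[XOO/.XX/.OX]: (1,0)[XOO/OXX/.OX]+1* (2,0)[XOO/.XX/OOX]-1
p3 X@[XOO/OXX/.OX] terminal -1; root [.OO/.XX/.OX] d10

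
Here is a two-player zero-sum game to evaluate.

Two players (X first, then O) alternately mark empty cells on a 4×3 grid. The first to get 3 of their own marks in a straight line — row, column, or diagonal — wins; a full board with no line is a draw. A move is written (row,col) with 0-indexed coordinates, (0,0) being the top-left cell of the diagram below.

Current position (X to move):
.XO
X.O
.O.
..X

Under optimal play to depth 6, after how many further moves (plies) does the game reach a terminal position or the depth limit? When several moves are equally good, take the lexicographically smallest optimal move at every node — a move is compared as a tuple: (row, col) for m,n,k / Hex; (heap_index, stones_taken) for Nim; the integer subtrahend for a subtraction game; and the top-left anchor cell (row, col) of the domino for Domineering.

ply 1, X at .XO/X.O/.O./..X | (0,0)=-1→XXO/X.O/.O./..X*; (1,1)=-1→.XO/XXO/.O./..X; (2,0)=-1→.XO/X.O/XO./..X; (2,2)=-1→.XO/X.O/.OX/..X; (3,0)=-1→.XO/X.O/.O./X.X; (3,1)=-1→.XO/X.O/.O./.XX
ply 2, O at XXO/X.O/.O./..X | (1,1)=-1→XXO/XOO/.O./..X; (2,0)=+1→XXO/X.O/OO./..X*; (2,2)=+1→XXO/X.O/.OO/..X; (3,0)=+1→XXO/X.O/.O./O.X; (3,1)=-1→XXO/X.O/.O./.OX
ply 3, X at XXO/X.O/OO./..X | (1,1)=-1→XXO/XXO/OO./..X*; (2,2)=-1→XXO/X.O/OOX/..X; (3,0)=-1→XXO/X.O/OO./X.X; (3,1)=-1→XXO/X.O/OO./.XX
ply 4, O at XXO/XXO/OO./..X | (2,2)=+1→XXO/XXO/OOO/..X*; (3,0)=+1→XXO/XXO/OO./O.X; (3,1)=-1→XXO/XXO/OO./.OX
ply 5: XXO/XXO/OOO/..X is terminal -1 (X); from .XO/X.O/.O./..X depth 6

PV length from [.XO/X.O/.O./..X]: 4 plies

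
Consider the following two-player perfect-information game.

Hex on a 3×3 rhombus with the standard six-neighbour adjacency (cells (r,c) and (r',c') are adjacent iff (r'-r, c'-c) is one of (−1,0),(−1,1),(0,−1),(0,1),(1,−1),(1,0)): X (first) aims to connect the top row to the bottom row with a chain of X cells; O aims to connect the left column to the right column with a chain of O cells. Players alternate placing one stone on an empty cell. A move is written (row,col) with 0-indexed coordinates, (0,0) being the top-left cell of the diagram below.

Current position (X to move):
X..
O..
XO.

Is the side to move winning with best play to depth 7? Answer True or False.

ply 1, X at X../O../XO. | (0,1)=-1→XX./O../XO.; (0,2)=-1→X.X/O../XO.; (1,1)=+1→X../OX./XO.*; (1,2)=-1→X../O.X/XO.; (2,2)=-1→X../O../XOX
ply 2, O at X../OX./XO. | (0,1)=-1→XO./OX./XO.*; (0,2)=-1→X.O/OX./XO.; (1,2)=-1→X../OXO/XO.; (2,2)=-1→X../OX./XOO
ply 3, X at XO./OX./XO. | (0,2)=+1→XOX/OX./XO.*; (1,2)=-1→XO./OXX/XO.; (2,2)=-1→XO./OX./XOX
ply 4: XOX/OX./XO. is terminal -1 (O); from X../O../XO. depth 7

X winning at [X../O../XO.]: True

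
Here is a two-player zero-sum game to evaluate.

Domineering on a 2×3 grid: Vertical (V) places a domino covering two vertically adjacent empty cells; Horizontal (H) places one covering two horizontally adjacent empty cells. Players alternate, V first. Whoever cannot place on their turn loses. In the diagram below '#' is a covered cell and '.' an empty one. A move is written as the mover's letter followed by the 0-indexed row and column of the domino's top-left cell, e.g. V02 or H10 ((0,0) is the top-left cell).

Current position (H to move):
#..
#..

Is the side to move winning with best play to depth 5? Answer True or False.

[#../#..] H move#1: H01:+1/###/#..*, H11:+1/#../###
[###/#..] end (terminal -1, V#2); searched #../#.. to 5

H winning at [#../#..]: True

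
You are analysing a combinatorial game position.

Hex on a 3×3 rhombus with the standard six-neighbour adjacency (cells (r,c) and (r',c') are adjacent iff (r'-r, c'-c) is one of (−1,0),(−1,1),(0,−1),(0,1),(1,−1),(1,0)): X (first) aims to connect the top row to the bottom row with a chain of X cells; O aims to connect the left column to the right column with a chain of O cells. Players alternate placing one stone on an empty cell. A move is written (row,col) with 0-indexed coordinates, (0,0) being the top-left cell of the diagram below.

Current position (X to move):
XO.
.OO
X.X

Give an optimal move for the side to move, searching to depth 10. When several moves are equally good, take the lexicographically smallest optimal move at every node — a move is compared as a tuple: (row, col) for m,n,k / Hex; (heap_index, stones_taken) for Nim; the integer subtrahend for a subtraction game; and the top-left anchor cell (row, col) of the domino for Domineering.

X's best at [XO./.OO/X.X]: (1,0)

p1 X@[XO./.OO/X.X]: (0,2)[XOX/.OO/X.X]-1 (1,0)[XO./XOO/X.X]+1* (2,1)[XO./.OO/XXX]-1
p2 O@[XO./XOO/X.X] terminal -1; root [XO./.OO/X.X] d10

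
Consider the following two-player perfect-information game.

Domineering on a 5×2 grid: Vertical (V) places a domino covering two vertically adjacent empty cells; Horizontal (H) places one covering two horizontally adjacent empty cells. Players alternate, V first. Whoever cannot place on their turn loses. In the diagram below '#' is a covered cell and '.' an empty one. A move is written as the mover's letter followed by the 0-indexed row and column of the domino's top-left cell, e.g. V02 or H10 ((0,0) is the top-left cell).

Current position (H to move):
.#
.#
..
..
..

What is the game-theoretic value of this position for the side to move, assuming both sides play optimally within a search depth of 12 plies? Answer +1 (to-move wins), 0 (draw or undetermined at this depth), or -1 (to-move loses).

ply 1, H at .#/.#/../../.. | H20=-1→.#/.#/##/../..; H30=+1→.#/.#/../##/..*; H40=-1→.#/.#/../../##
ply 2, V at .#/.#/../##/.. | V00=-1→##/##/../##/..*; V10=-1→.#/##/#./##/..
ply 3, H at ##/##/../##/.. | H20=+1→##/##/##/##/..*; H40=+1→##/##/../##/##
ply 4: ##/##/##/##/.. is terminal -1 (V); from .#/.#/../../.. depth 12

value(.#/.#/../../.., H) = +1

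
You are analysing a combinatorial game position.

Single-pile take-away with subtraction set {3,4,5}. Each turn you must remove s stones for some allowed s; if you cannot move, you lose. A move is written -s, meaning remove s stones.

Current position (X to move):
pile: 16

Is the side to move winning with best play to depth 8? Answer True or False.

X winning at [16]: False

[16] X move#1: -3:-1/13*, -4:-1/12, -5:-1/11
[13] O move#2: -3:+1/10*, -4:+1/9, -5:+1/8
[10] X move#3: -3:-1/7*, -4:-1/6, -5:-1/5
[7] O move#4: -3:-1/4, -4:-1/3, -5:+1/2*
[2] end (terminal -1, X#5); searched 16 to 8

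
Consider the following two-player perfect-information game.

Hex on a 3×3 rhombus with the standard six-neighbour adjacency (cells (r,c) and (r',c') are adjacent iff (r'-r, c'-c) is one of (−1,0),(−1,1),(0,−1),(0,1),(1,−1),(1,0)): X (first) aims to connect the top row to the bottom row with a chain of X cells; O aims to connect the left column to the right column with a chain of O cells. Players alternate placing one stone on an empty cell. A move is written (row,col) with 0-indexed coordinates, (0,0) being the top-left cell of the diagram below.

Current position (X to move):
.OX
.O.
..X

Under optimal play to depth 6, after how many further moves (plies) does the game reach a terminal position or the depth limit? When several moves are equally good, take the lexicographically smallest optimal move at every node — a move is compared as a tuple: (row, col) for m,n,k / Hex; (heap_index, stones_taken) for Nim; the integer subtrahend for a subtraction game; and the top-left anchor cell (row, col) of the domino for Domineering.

PV length from [.OX/.O./..X]: 1 ply

p1 X@[.OX/.O./..X]: (0,0)[XOX/.O./..X]-1 (1,0)[.OX/XO./..X]-1 (1,2)[.OX/.OX/..X]+1* (2,0)[.OX/.O./X.X]-1 (2,1)[.OX/.O./.XX]-1
p2 O@[.OX/.OX/..X] terminal -1; root [.OX/.O./..X] d6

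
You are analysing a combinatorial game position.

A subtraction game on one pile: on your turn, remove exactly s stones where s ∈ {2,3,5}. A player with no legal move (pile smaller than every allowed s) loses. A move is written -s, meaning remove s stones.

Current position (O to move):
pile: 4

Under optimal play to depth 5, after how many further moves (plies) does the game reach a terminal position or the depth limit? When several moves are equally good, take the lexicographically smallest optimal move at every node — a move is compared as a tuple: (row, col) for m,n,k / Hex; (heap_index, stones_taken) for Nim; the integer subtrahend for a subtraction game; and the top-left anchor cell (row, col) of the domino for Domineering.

PV length from [4]: 1 ply

p1 O@[4]: -2[2]-1 -3[1]+1*
p2 X@[1] terminal -1; root [4] d5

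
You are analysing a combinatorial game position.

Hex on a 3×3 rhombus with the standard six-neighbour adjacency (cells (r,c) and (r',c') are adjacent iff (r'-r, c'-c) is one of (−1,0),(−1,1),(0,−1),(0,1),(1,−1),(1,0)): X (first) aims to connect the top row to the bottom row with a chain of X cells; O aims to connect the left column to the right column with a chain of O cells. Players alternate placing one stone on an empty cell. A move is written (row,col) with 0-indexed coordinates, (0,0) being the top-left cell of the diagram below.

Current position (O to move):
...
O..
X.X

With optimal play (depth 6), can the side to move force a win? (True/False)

p1 O@[.../O../X.X]: (0,0)[O../O../X.X]-1 (0,1)[.O./O../X.X]-1 (0,2)[..O/O../X.X]+1* (1,1)[.../OO./X.X]+1 (1,2)[.../O.O/X.X]-1 (2,1)[.../O../XOX]-1
p2 X@[..O/O../X.X]: (0,0)[X.O/O../X.X]-1* (0,1)[.XO/O../X.X]-1 (1,1)[..O/OX./X.X]-1 (1,2)[..O/O.X/X.X]-1 (2,1)[..O/O../XXX]-1
p3 O@[X.O/O../X.X]: (0,1)[XOO/O../X.X]+1* (1,1)[X.O/OO./X.X]+1 (1,2)[X.O/O.O/X.X]+1 (2,1)[X.O/O../XOX]+1
p4 X@[XOO/O../X.X] terminal -1; root [.../O../X.X] d6

O winning at [.../O../X.X]: True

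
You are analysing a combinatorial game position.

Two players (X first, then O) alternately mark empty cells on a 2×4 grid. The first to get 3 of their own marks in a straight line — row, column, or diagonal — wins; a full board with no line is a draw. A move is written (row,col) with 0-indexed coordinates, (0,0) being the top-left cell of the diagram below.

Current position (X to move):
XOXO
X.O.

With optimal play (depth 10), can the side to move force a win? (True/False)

X winning at [XOXO/X.O.]: False

p1 X@[XOXO/X.O.]: (1,1)[XOXO/XXO.]+0* (1,3)[XOXO/X.OX]+0
p2 O@[XOXO/XXO.]: (1,3)[XOXO/XXOO]+0*
p3 X@[XOXO/XXOO] terminal +0; root [XOXO/X.O.] d10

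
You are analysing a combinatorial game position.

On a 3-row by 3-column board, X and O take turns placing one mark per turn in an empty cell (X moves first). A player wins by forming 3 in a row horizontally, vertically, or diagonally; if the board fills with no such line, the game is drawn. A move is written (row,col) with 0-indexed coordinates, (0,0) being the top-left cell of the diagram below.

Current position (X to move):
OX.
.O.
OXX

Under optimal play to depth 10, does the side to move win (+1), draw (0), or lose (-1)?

ply 1, X at OX./.O./OXX | (0,2)=-1→OXX/.O./OXX*; (1,0)=-1→OX./XO./OXX; (1,2)=-1→OX./.OX/OXX
ply 2, O at OXX/.O./OXX | (1,0)=+1→OXX/OO./OXX*; (1,2)=+0→OXX/.OO/OXX
ply 3: OXX/OO./OXX is terminal -1 (X); from OX./.O./OXX depth 10

value(OX./.O./OXX, X) = -1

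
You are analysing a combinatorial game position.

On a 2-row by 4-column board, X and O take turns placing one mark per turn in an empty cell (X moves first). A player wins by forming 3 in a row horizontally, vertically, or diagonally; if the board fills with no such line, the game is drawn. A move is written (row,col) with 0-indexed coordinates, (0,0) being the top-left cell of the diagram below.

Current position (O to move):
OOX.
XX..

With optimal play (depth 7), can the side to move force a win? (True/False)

O winning at [OOX./XX..]: False

p1 O@[OOX./XX..]: (0,3)[OOXO/XX..]-1 (1,2)[OOX./XXO.]+0* (1,3)[OOX./XX.O]-1
p2 X@[OOX./XXO.]: (0,3)[OOXX/XXO.]+0* (1,3)[OOX./XXOX]+0
p3 O@[OOXX/XXO.]: (1,3)[OOXX/XXOO]+0*
p4 X@[OOXX/XXOO] terminal +0; root [OOX./XX..] d7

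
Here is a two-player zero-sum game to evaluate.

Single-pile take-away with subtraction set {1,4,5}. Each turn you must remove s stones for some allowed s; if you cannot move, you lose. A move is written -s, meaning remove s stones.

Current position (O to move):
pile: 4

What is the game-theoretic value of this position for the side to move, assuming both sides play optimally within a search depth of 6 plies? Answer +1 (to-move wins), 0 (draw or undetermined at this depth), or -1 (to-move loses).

p1 O@[4]: -1[3]-1 -4[0]+1*
p2 X@[0] terminal -1; root [4] d6

value(4, O) = +1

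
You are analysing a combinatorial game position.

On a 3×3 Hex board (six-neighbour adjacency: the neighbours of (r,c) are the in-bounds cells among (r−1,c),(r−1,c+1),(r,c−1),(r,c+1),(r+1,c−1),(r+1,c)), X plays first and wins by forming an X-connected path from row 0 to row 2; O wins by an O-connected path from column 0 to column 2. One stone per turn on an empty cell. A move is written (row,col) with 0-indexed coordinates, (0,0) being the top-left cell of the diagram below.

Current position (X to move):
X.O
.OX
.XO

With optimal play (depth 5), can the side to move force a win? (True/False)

X winning at [X.O/.OX/.XO]: False

[X.O/.OX/.XO] X move#1: (0,1):-1/XXO/.OX/.XO*, (1,0):-1/X.O/XOX/.XO, (2,0):-1/X.O/.OX/XXO
[XXO/.OX/.XO] O move#2: (1,0):+1/XXO/OOX/.XO*, (2,0):+1/XXO/.OX/OXO
[XXO/OOX/.XO] end (terminal -1, X#3); searched X.O/.OX/.XO to 5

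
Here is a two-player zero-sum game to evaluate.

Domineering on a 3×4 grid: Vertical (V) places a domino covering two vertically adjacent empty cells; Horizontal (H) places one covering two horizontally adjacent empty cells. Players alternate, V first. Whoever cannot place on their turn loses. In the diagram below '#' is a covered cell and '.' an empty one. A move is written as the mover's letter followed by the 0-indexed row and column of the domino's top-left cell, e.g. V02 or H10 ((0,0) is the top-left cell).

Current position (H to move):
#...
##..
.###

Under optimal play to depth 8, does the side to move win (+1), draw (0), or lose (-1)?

value(#.../##../.###, H) = +1

ply 1, H at #.../##../.### | H01=-1→###./##../.###; H02=+1→#.##/##../.###*; H12=+1→#.../####/.###
ply 2: #.##/##../.### is terminal -1 (V); from #.../##../.### depth 8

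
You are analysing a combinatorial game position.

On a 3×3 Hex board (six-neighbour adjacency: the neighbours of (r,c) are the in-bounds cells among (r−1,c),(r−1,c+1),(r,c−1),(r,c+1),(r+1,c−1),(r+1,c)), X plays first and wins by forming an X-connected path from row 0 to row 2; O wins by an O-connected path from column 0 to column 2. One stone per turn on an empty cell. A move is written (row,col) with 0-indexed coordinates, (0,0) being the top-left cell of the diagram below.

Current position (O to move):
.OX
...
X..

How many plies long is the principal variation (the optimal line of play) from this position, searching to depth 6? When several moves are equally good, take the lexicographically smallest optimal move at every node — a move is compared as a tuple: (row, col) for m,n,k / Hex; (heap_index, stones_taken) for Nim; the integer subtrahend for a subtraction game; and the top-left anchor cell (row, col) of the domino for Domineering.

PV length from [.OX/.../X..]: 6 plies

p1 O@[.OX/.../X..]: (0,0)[OOX/.../X..]-1* (1,0)[.OX/O../X..]-1 (1,1)[.OX/.O./X..]-1 (1,2)[.OX/..O/X..]-1 (2,1)[.OX/.../XO.]-1 (2,2)[.OX/.../X.O]-1
p2 X@[OOX/.../X..]: (1,0)[OOX/X../X..]+1* (1,1)[OOX/.X./X..]+1 (1,2)[OOX/..X/X..]+1 (2,1)[OOX/.../XX.]+1 (2,2)[OOX/.../X.X]+1
p3 O@[OOX/X../X..]: (1,1)[OOX/XO./X..]-1* (1,2)[OOX/X.O/X..]-1 (2,1)[OOX/X../XO.]-1 (2,2)[OOX/X../X.O]-1
p4 X@[OOX/XO./X..]: (1,2)[OOX/XOX/X..]+1* (2,1)[OOX/XO./XX.]-1 (2,2)[OOX/XO./X.X]-1
p5 O@[OOX/XOX/X..]: (2,1)[OOX/XOX/XO.]-1* (2,2)[OOX/XOX/X.O]-1
p6 X@[OOX/XOX/XO.]: (2,2)[OOX/XOX/XOX]+1*
p7 O@[OOX/XOX/XOX] terminal -1; root [.OX/.../X..] d6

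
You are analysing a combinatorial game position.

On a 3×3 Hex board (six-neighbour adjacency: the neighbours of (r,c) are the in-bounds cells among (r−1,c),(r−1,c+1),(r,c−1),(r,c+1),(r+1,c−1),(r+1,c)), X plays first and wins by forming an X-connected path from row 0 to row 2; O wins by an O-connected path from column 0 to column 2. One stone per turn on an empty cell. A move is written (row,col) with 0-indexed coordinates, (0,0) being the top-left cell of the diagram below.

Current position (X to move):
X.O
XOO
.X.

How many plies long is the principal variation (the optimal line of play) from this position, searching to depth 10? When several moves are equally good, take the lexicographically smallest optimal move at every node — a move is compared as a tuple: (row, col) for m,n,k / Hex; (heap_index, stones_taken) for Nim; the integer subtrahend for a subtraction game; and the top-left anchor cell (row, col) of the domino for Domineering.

ply 1, X at X.O/XOO/.X. | (0,1)=-1→XXO/XOO/.X.; (2,0)=+1→X.O/XOO/XX.*; (2,2)=-1→X.O/XOO/.XX
ply 2: X.O/XOO/XX. is terminal -1 (O); from X.O/XOO/.X. depth 10

PV length from [X.O/XOO/.X.]: 1 ply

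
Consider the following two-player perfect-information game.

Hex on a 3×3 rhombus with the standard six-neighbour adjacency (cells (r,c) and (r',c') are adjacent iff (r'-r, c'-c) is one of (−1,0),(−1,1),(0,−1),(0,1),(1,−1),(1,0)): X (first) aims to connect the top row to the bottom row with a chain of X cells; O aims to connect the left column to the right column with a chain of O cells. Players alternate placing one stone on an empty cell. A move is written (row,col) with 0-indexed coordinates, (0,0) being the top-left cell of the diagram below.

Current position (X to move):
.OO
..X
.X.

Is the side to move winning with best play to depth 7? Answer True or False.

ply 1, X at .OO/..X/.X. | (0,0)=-1→XOO/..X/.X.*; (1,0)=-1→.OO/X.X/.X.; (1,1)=-1→.OO/.XX/.X.; (2,0)=-1→.OO/..X/XX.; (2,2)=-1→.OO/..X/.XX
ply 2, O at XOO/..X/.X. | (1,0)=+1→XOO/O.X/.X.*; (1,1)=+1→XOO/.OX/.X.; (2,0)=+1→XOO/..X/OX.; (2,2)=-1→XOO/..X/.XO
ply 3: XOO/O.X/.X. is terminal -1 (X); from .OO/..X/.X. depth 7

X winning at [.OO/..X/.X.]: False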